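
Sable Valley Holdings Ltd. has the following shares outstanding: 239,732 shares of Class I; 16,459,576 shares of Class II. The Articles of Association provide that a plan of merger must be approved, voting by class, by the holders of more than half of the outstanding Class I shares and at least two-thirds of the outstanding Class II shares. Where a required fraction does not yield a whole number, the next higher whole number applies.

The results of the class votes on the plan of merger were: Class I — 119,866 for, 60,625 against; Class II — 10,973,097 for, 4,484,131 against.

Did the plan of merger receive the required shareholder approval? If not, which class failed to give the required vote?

Class I: a majority of 239732 is 119867; 119,867 required, 119,866 in favor — not approved.
Class II: 2/3 of 16459576 = 10973050.67, rounded up to 10973051; 10,973,051 required, 10,973,097 in favor — approved.

Not approved — the Class I shares did not give the required vote.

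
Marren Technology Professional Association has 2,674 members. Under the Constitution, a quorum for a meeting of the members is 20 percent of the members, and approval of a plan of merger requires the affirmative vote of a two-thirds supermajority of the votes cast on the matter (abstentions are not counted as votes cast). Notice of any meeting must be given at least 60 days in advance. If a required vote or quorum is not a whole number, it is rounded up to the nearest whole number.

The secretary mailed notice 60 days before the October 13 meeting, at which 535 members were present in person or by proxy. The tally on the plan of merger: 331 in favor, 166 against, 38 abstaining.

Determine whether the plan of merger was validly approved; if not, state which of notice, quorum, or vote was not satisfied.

Invalid — vote requirement not satisfied.

Notice: 60 days given; 60 required. Satisfied.
Quorum: 20% of 2,674 = 534.80, rounded up to 535; 535 present. Satisfied.
Vote: requires two-thirds of the votes cast (535 − 38 abstaining = 497); 2/3 of 497 = 331.33, rounded up to 332, so 332 needed; 331 in favor. Not satisfied.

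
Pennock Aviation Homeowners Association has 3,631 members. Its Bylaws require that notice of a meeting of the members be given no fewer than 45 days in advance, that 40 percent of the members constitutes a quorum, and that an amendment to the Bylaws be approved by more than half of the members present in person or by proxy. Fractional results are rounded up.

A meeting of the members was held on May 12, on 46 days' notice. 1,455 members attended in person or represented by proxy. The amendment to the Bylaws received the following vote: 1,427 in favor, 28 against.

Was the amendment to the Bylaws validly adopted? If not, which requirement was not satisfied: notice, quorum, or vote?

Notice: 46 days given; 45 required. Satisfied.
Quorum: 40% of 3,631 = 1,452.40, rounded up to 1,453; 1,455 present. Satisfied.
Vote: requires a majority of those present (1,455); a majority of 1455 is 728, so 728 needed; 1,427 in favor. Satisfied.

Valid — all requirements satisfied.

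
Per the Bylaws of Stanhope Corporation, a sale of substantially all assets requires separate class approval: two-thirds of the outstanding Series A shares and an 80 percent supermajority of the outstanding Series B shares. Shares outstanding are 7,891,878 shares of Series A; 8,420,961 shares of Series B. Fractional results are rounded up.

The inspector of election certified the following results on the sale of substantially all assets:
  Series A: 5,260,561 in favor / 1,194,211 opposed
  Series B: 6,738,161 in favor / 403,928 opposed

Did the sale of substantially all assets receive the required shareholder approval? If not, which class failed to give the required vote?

Series A: 2/3 of 7891878 = 5261252; 5,261,252 required, 5,260,561 in favor — not approved.
Series B: 4/5 of 8420961 = 6736768.80, rounded up to 6736769; 6,736,769 required, 6,738,161 in favor — approved.

Not approved — the Series A shares did not give the required vote.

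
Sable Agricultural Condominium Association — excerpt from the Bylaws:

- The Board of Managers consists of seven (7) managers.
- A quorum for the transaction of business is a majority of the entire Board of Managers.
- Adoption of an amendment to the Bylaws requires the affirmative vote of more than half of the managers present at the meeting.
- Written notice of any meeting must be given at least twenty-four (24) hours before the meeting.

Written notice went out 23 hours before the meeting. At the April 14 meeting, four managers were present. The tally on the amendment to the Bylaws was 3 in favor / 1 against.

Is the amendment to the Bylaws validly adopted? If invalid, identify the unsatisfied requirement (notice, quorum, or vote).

Notice: 23 hours given; 24 required (23 < 24). Not satisfied.
Quorum: 4 present; quorum is 4. Satisfied.
Vote: the amendment to the Bylaws requires a majority of the managers present (4). A majority of 4 is 3, so 3 affirmative votes are needed; 3 voted in favor. Satisfied.

Invalid — notice requirement not satisfied.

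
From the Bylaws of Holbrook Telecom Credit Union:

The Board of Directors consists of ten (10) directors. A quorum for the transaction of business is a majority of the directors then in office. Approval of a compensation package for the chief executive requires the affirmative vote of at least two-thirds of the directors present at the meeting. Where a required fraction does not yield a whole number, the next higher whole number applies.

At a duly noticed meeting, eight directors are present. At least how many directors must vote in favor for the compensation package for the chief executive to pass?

6

The compensation package for the chief executive requires two-thirds of the directors present (8).
2/3 of 8 = 5.33, rounded up to 6.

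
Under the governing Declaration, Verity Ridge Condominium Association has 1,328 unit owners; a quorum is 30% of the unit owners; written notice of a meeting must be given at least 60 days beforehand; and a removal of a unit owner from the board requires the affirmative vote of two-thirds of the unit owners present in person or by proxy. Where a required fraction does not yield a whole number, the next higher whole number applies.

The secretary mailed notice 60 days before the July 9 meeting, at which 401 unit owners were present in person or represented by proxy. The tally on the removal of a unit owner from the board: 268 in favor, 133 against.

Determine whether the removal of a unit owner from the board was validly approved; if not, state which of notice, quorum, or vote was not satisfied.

Valid — all requirements satisfied.

Notice: 60 days given; 60 required. Satisfied.
Quorum: 30% of 1,328 = 398.40, rounded up to 399; 401 present. Satisfied.
Vote: requires two-thirds of those present (401); 2/3 of 401 = 267.33, rounded up to 268, so 268 needed; 268 in favor. Satisfied.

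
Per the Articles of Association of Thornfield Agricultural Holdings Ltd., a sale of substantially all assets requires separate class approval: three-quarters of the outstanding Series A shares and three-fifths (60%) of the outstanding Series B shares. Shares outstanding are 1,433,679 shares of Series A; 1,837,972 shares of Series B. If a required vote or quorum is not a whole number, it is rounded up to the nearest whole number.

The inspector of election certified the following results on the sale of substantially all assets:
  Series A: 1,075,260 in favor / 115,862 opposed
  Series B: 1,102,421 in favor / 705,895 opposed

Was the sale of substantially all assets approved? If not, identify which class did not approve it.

Not approved — the Series B shares did not give the required vote.

Series A: 3/4 of 1433679 = 1075259.25, rounded up to 1075260; 1,075,260 required, 1,075,260 in favor — approved.
Series B: 3/5 of 1837972 = 1102783.20, rounded up to 1102784; 1,102,784 required, 1,102,421 in favor — not approved.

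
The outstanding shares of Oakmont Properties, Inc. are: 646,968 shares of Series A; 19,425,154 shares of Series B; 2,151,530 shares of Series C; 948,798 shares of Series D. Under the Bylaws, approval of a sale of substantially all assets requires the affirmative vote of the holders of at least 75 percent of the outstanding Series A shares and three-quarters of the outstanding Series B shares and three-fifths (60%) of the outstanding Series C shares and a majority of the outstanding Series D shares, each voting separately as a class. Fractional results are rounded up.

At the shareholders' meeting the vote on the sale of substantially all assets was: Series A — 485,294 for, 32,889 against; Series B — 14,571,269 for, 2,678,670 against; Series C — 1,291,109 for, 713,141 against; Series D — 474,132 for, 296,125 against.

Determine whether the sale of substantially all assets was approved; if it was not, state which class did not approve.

Not approved — the Series D shares did not give the required vote.

Series A: 3/4 of 646968 = 485226; 485,226 required, 485,294 in favor — approved.
Series B: 3/4 of 19425154 = 14568865.50, rounded up to 14568866; 14,568,866 required, 14,571,269 in favor — approved.
Series C: 3/5 of 2151530 = 1290918; 1,290,918 required, 1,291,109 in favor — approved.
Series D: a majority of 948798 is 474400; 474,400 required, 474,132 in favor — not approved.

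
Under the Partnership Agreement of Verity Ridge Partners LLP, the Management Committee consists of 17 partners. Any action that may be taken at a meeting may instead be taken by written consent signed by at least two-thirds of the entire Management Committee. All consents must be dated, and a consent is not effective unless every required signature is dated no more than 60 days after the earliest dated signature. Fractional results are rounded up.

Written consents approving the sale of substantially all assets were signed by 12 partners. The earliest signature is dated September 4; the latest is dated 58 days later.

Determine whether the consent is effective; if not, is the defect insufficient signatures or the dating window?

Signatures required: at least two-thirds of 17 — 2/3 of 17 = 11.33, rounded up to 12, so 12 needed; 12 signed. Sufficient.
Dating window: the latest signature is 58 days after the earliest; the limit is 60 days. Within the window.

Effective — both the signature and dating-window requirements are satisfied.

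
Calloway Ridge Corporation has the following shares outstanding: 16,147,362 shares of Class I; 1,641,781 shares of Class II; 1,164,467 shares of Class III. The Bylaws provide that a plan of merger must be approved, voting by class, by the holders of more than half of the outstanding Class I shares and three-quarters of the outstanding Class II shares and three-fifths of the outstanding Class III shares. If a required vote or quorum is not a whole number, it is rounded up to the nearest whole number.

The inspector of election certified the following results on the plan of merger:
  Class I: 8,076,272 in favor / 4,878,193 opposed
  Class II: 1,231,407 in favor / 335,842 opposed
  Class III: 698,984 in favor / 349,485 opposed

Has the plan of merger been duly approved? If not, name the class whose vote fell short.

Approved — every class gave the required vote.

Class I: a majority of 16147362 is 8073682; 8,073,682 required, 8,076,272 in favor — approved.
Class II: 3/4 of 1641781 = 1231335.75, rounded up to 1231336; 1,231,336 required, 1,231,407 in favor — approved.
Class III: 3/5 of 1164467 = 698680.20, rounded up to 698681; 698,681 required, 698,984 in favor — approved.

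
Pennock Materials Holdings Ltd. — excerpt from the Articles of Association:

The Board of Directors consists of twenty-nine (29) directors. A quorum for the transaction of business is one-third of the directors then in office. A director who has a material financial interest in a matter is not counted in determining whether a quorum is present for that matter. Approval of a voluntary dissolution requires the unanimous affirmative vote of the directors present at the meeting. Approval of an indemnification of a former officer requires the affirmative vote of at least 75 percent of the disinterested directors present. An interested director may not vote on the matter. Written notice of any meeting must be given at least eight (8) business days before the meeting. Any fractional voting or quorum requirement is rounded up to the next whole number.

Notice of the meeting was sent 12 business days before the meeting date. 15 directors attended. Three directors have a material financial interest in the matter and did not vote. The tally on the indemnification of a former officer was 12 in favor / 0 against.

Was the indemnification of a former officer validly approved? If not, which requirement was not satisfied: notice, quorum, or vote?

Notice: 12 business days given; 8 required (12 ≥ 8). Satisfied.
Quorum: 15 present, but the 3 interested directors do not count, leaving 12. Quorum is 10. Satisfied.
Vote: the indemnification of a former officer requires three-fourths of the disinterested directors present (15 − 3 = 12). 3/4 of 12 = 9, so 9 affirmative votes are needed; 12 voted in favor. Satisfied.

Valid — all requirements satisfied.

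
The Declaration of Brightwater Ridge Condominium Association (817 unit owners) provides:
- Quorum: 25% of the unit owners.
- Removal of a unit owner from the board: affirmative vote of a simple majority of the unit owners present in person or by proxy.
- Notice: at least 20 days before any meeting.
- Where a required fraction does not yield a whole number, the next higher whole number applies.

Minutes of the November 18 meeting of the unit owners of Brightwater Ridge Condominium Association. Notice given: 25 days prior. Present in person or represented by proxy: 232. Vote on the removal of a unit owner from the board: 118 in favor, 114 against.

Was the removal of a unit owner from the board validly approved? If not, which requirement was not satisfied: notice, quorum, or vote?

Notice: 25 days given; 20 required. Satisfied.
Quorum: 25% of 817 = 204.25, rounded up to 205; 232 present. Satisfied.
Vote: requires a majority of those present (232); a majority of 232 is 117, so 117 needed; 118 in favor. Satisfied.

Valid — all requirements satisfied.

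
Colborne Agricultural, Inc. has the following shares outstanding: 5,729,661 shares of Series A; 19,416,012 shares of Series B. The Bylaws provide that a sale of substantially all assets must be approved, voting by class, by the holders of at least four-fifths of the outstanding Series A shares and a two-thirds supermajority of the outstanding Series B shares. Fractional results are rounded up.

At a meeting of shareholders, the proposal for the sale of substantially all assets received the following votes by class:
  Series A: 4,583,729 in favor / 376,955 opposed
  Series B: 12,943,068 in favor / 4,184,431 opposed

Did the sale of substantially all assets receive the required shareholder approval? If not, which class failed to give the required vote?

Not approved — the Series B shares did not give the required vote.

Series A: 4/5 of 5729661 = 4583728.80, rounded up to 4583729; 4,583,729 required, 4,583,729 in favor — approved.
Series B: 2/3 of 19416012 = 12944008; 12,944,008 required, 12,943,068 in favor — not approved.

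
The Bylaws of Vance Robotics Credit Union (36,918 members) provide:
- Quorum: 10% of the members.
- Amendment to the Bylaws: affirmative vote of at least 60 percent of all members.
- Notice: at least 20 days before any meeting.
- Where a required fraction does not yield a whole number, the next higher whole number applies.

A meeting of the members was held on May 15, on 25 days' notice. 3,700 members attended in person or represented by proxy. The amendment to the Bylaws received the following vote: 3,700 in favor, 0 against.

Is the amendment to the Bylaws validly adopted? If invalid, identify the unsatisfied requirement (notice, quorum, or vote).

Notice: 25 days given; 20 required. Satisfied.
Quorum: 10% of 36,918 = 3,691.80, rounded up to 3,692; 3,700 present. Satisfied.
Vote: requires three-fifths of all members (36,918); 3/5 of 36918 = 22150.80, rounded up to 22151, so 22,151 needed; 3,700 in favor. Not satisfied.

Invalid — vote requirement not satisfied.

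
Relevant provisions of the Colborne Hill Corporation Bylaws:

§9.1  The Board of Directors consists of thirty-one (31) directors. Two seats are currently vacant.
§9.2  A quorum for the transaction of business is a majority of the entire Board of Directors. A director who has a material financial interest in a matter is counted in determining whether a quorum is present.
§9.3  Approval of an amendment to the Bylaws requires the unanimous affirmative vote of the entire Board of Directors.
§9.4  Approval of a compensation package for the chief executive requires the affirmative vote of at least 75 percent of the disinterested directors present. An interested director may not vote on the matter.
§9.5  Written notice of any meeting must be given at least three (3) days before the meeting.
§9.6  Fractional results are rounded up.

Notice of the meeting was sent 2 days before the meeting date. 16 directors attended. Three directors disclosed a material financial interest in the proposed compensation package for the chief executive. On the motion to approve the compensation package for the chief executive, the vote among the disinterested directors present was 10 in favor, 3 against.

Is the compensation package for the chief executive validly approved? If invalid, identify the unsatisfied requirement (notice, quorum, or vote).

Notice: 2 days given; 3 required (2 < 3). Not satisfied.
Quorum: 16 present (interested directors count toward quorum); quorum is 16. Satisfied.
Vote: the compensation package for the chief executive requires three-fourths of the disinterested directors present (16 − 3 = 13). 3/4 of 13 = 9.75, rounded up to 10, so 10 affirmative votes are needed; 10 voted in favor. Satisfied.

Invalid — notice requirement not satisfied.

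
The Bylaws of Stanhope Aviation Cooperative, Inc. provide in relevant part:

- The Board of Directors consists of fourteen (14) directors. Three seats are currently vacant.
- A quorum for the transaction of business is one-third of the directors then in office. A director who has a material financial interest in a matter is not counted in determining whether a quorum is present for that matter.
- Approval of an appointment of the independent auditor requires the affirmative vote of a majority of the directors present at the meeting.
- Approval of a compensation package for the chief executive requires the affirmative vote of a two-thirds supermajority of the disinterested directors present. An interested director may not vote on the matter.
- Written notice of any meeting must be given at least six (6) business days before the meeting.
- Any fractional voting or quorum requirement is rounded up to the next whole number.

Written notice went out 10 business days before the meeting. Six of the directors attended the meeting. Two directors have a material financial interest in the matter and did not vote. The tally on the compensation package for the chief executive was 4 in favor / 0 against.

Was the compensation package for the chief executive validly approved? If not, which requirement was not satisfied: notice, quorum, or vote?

Notice: 10 business days given; 6 required (10 ≥ 6). Satisfied.
Quorum: 6 present, but the 2 interested directors do not count, leaving 4. Quorum is 4. Satisfied.
Vote: the compensation package for the chief executive requires two-thirds of the disinterested directors present (6 − 2 = 4). 2/3 of 4 = 2.67, rounded up to 3, so 3 affirmative votes are needed; 4 voted in favor. Satisfied.

Valid — all requirements satisfied.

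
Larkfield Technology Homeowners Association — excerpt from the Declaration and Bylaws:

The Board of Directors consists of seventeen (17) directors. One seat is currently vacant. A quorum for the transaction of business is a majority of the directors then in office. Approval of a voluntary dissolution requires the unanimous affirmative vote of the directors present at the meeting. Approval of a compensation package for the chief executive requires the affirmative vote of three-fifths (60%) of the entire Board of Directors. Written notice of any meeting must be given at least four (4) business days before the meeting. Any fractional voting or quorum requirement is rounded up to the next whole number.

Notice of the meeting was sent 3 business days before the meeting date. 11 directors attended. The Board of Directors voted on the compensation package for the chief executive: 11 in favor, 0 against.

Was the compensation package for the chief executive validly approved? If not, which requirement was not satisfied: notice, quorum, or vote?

Invalid — notice requirement not satisfied.

Notice: 3 business days given; 4 required (3 < 4). Not satisfied.
Quorum: 11 present; quorum is 9. Satisfied.
Vote: the compensation package for the chief executive requires three-fifths of the entire Board of Directors (17). 3/5 of 17 = 10.20, rounded up to 11, so 11 affirmative votes are needed; 11 voted in favor. Satisfied.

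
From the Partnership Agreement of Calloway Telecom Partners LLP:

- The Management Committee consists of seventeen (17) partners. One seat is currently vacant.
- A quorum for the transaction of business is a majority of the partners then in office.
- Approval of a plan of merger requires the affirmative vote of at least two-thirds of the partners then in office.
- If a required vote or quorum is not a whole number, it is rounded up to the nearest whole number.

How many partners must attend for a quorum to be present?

A majority of 16 is 9.

9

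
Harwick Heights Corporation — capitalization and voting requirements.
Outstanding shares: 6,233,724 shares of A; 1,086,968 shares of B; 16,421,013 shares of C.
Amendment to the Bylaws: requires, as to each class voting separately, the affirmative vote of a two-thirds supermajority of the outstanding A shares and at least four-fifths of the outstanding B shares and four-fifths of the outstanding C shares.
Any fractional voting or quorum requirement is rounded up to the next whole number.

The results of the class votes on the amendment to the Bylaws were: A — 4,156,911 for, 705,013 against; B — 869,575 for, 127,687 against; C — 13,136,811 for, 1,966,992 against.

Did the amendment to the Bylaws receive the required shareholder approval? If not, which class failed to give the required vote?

Approved — every class gave the required vote.

A: 2/3 of 6233724 = 4155816; 4,155,816 required, 4,156,911 in favor — approved.
B: 4/5 of 1086968 = 869574.40, rounded up to 869575; 869,575 required, 869,575 in favor — approved.
C: 4/5 of 16421013 = 13136810.40, rounded up to 13136811; 13,136,811 required, 13,136,811 in favor — approved.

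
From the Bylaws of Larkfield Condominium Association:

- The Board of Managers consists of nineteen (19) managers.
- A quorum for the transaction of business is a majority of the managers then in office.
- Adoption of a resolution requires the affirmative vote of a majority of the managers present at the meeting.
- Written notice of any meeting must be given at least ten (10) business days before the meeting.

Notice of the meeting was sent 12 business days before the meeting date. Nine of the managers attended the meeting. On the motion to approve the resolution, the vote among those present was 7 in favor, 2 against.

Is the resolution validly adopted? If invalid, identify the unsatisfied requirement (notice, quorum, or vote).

Notice: 12 business days given; 10 required (12 ≥ 10). Satisfied.
Quorum: 9 present; quorum is 10. Not satisfied.
Vote: the resolution requires a majority of the managers present (9). A majority of 9 is 5, so 5 affirmative votes are needed; 7 voted in favor. Satisfied. (Moot — without a quorum no business can be validly transacted.)

Invalid — quorum requirement not satisfied.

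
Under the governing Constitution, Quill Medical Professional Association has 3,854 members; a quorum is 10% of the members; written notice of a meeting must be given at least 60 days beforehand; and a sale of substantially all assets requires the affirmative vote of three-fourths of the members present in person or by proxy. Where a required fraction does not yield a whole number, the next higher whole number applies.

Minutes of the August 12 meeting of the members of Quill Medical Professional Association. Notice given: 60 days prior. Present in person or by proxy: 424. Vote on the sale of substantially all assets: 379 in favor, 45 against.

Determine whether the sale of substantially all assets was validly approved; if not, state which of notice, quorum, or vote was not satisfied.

Notice: 60 days given; 60 required. Satisfied.
Quorum: 10% of 3,854 = 385.40, rounded up to 386; 424 present. Satisfied.
Vote: requires three-fourths of those present (424); 3/4 of 424 = 318, so 318 needed; 379 in favor. Satisfied.

Valid — all requirements satisfied.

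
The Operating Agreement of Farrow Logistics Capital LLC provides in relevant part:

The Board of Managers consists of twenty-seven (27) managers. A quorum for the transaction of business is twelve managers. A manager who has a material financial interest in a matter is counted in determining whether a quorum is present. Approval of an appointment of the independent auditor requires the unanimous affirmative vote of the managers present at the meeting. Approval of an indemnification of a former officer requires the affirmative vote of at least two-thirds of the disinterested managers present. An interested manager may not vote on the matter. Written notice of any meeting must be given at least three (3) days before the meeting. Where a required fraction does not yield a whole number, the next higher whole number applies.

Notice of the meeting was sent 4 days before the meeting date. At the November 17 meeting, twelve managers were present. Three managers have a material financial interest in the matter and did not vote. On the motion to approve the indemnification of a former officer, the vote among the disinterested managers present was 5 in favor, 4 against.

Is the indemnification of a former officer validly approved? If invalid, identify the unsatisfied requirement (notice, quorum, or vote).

Invalid — vote requirement not satisfied.

Notice: 4 days given; 3 required (4 ≥ 3). Satisfied.
Quorum: 12 present (interested managers count toward quorum); quorum is 12. Satisfied.
Vote: the indemnification of a former officer requires two-thirds of the disinterested managers present (12 − 3 = 9). 2/3 of 9 = 6, so 6 affirmative votes are needed; 5 voted in favor. Not satisfied.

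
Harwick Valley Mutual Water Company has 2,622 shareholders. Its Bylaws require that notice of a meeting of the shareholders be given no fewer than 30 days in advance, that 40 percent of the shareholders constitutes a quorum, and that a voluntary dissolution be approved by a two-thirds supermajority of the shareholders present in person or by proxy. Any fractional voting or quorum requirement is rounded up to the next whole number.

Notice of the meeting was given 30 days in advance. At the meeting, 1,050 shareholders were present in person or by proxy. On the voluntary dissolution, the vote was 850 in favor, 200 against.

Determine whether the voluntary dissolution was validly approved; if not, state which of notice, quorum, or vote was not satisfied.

Valid — all requirements satisfied.

Notice: 30 days given; 30 required. Satisfied.
Quorum: 40% of 2,622 = 1,048.80, rounded up to 1,049; 1,050 present. Satisfied.
Vote: requires two-thirds of those present (1,050); 2/3 of 1050 = 700, so 700 needed; 850 in favor. Satisfied.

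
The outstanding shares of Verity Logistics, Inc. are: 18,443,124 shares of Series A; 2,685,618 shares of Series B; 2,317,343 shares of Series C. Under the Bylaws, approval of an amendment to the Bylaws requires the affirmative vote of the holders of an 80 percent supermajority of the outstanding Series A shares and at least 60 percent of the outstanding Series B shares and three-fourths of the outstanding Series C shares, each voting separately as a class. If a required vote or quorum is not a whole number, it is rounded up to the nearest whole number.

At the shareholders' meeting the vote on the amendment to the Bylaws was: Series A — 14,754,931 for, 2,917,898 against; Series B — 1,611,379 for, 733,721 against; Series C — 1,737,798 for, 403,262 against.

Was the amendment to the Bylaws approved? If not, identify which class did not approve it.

Not approved — the Series C shares did not give the required vote.

Series A: 4/5 of 18443124 = 14754499.20, rounded up to 14754500; 14,754,500 required, 14,754,931 in favor — approved.
Series B: 3/5 of 2685618 = 1611370.80, rounded up to 1611371; 1,611,371 required, 1,611,379 in favor — approved.
Series C: 3/4 of 2317343 = 1738007.25, rounded up to 1738008; 1,738,008 required, 1,737,798 in favor — not approved.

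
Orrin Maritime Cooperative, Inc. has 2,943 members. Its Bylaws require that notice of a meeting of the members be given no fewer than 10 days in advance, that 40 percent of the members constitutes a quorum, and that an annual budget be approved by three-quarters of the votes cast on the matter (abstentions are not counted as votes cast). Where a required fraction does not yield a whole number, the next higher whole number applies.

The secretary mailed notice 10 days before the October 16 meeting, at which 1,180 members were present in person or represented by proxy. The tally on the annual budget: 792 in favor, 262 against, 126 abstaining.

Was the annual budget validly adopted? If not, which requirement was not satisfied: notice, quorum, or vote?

Notice: 10 days given; 10 required. Satisfied.
Quorum: 40% of 2,943 = 1,177.20, rounded up to 1,178; 1,180 present. Satisfied.
Vote: requires three-fourths of the votes cast (1,180 − 126 abstaining = 1,054); 3/4 of 1054 = 790.50, rounded up to 791, so 791 needed; 792 in favor. Satisfied.

Valid — all requirements satisfied.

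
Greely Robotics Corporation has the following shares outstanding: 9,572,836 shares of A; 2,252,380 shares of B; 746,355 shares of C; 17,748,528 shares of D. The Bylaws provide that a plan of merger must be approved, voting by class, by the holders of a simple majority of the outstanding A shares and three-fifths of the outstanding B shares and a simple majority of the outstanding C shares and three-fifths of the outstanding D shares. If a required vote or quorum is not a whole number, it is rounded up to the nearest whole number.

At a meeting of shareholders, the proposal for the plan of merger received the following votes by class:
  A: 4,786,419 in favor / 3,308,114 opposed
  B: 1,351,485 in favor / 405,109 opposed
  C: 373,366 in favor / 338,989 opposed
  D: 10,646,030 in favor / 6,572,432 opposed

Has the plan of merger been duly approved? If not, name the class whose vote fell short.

A: a majority of 9572836 is 4786419; 4,786,419 required, 4,786,419 in favor — approved.
B: 3/5 of 2252380 = 1351428; 1,351,428 required, 1,351,485 in favor — approved.
C: a majority of 746355 is 373178; 373,178 required, 373,366 in favor — approved.
D: 3/5 of 17748528 = 10649116.80, rounded up to 10649117; 10,649,117 required, 10,646,030 in favor — not approved.

Not approved — the D shares did not give the required vote.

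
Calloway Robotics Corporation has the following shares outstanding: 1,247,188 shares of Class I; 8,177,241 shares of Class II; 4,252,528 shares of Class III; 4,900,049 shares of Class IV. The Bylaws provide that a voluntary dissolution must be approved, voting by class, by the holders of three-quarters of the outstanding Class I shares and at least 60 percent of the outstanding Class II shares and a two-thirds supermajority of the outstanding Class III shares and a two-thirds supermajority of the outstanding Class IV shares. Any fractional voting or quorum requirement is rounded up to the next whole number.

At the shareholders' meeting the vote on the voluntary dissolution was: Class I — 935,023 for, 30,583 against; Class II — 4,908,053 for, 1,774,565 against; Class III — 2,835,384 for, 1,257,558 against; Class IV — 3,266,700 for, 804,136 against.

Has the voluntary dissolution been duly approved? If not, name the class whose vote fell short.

Not approved — the Class I shares did not give the required vote.

Class I: 3/4 of 1247188 = 935391; 935,391 required, 935,023 in favor — not approved.
Class II: 3/5 of 8177241 = 4906344.60, rounded up to 4906345; 4,906,345 required, 4,908,053 in favor — approved.
Class III: 2/3 of 4252528 = 2835018.67, rounded up to 2835019; 2,835,019 required, 2,835,384 in favor — approved.
Class IV: 2/3 of 4900049 = 3266699.33, rounded up to 3266700; 3,266,700 required, 3,266,700 in favor — approved.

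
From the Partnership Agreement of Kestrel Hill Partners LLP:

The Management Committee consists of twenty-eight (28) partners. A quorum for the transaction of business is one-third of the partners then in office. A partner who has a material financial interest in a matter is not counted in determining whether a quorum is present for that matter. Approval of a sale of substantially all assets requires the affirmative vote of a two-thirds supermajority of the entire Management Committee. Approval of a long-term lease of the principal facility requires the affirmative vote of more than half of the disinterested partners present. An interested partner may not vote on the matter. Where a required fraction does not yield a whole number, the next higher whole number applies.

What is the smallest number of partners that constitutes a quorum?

10

1/3 of 28 = 9.33, rounded up to 10.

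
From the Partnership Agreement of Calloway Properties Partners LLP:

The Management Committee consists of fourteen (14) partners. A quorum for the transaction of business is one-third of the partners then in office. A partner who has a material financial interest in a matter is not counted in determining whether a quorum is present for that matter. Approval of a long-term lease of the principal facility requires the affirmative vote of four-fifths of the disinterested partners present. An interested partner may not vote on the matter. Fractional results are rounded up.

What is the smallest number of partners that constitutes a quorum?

1/3 of 14 = 4.67, rounded up to 5.

5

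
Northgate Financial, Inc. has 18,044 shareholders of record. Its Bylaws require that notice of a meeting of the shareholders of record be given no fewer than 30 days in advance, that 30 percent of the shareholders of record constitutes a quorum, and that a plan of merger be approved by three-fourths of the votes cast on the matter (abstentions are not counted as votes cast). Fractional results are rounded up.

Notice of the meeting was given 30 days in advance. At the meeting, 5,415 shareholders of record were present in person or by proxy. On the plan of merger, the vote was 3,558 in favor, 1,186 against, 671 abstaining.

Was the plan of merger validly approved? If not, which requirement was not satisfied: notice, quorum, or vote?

Valid — all requirements satisfied.

Notice: 30 days given; 30 required. Satisfied.
Quorum: 30% of 18,044 = 5,413.20, rounded up to 5,414; 5,415 present. Satisfied.
Vote: requires three-fourths of the votes cast (5,415 − 671 abstaining = 4,744); 3/4 of 4744 = 3558, so 3,558 needed; 3,558 in favor. Satisfied.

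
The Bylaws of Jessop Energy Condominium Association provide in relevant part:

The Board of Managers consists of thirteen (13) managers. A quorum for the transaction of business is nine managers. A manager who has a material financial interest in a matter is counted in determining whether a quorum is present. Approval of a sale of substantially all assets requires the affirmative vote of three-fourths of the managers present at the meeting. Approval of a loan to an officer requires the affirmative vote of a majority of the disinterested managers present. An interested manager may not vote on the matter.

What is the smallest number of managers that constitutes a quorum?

The quorum is fixed at 9.

9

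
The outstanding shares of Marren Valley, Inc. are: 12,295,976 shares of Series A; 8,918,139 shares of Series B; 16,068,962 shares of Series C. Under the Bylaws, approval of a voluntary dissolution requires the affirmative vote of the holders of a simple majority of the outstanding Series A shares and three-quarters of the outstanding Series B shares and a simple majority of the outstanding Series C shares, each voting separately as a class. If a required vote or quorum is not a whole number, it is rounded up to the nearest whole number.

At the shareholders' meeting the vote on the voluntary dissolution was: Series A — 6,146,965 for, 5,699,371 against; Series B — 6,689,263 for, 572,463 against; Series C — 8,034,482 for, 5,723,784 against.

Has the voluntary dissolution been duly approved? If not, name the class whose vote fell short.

Series A: a majority of 12295976 is 6147989; 6,147,989 required, 6,146,965 in favor — not approved.
Series B: 3/4 of 8918139 = 6688604.25, rounded up to 6688605; 6,688,605 required, 6,689,263 in favor — approved.
Series C: a majority of 16068962 is 8034482; 8,034,482 required, 8,034,482 in favor — approved.

Not approved — the Series A shares did not give the required vote.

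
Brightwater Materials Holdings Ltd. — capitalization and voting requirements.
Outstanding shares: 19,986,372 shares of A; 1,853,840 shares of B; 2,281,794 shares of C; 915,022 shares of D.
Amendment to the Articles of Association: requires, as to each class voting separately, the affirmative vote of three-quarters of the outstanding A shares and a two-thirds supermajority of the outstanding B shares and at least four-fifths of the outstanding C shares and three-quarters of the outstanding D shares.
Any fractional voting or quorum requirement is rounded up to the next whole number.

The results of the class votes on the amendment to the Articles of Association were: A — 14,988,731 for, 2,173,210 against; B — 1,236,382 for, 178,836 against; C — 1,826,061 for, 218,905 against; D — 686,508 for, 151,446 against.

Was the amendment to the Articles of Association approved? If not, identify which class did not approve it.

A: 3/4 of 19986372 = 14989779; 14,989,779 required, 14,988,731 in favor — not approved.
B: 2/3 of 1853840 = 1235893.33, rounded up to 1235894; 1,235,894 required, 1,236,382 in favor — approved.
C: 4/5 of 2281794 = 1825435.20, rounded up to 1825436; 1,825,436 required, 1,826,061 in favor — approved.
D: 3/4 of 915022 = 686266.50, rounded up to 686267; 686,267 required, 686,508 in favor — approved.

Not approved — the A shares did not give the required vote.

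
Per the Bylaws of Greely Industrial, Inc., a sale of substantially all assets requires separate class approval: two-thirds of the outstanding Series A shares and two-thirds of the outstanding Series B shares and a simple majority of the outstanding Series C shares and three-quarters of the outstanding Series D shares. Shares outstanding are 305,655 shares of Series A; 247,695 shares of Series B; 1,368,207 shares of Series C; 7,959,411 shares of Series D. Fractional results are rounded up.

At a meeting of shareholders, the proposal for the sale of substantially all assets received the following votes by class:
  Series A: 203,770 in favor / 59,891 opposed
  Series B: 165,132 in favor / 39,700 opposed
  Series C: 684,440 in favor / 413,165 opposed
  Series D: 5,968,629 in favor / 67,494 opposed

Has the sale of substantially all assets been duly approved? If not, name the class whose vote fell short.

Not approved — the Series D shares did not give the required vote.

Series A: 2/3 of 305655 = 203770; 203,770 required, 203,770 in favor — approved.
Series B: 2/3 of 247695 = 165130; 165,130 required, 165,132 in favor — approved.
Series C: a majority of 1368207 is 684104; 684,104 required, 684,440 in favor — approved.
Series D: 3/4 of 7959411 = 5969558.25, rounded up to 5969559; 5,969,559 required, 5,968,629 in favor — not approved.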